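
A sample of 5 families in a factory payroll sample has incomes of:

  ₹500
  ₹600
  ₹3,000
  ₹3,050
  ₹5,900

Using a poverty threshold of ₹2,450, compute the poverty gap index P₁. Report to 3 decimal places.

0.310

Below z: ₹500, ₹600 (q = 2 of N = 5).
Normalized shortfalls: (2450−500)/2450 = 0.7959; (2450−600)/2450 = 0.7551.
Sum of shortfalls = 1.551020; P₁ averages over all N: 1.551020 / 5 = 0.310.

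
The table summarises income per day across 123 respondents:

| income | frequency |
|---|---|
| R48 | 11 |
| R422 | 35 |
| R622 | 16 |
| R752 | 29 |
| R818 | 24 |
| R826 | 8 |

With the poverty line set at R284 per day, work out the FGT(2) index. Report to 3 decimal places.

Below z: 11×R48 (q = 11 of N = 123).
Normalized shortfalls: (284−48)/284 = 0.8310 (×11).
Squared: 0.6905 (×11).
Sum = 7.595914; P₂ = 7.595914 / 123 = 0.062.

0.062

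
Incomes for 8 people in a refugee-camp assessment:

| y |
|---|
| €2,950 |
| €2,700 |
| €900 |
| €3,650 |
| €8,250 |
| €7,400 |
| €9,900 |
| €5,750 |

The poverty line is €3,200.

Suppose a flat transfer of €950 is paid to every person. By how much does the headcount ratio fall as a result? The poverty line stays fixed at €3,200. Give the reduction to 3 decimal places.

Before: below the line — €900, €2,700, €2,950; headcount ratio = 0.37500.
After the €950 transfer: below the line — €1,850; headcount ratio = 0.12500.
Reduction = 0.37500 − 0.12500 = 0.250.

0.250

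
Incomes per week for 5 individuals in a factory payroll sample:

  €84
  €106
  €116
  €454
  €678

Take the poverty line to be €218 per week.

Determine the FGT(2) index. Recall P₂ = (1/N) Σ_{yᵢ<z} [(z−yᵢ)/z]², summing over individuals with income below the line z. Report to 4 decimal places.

0.1721

Below z: €84, €106, €116 (q = 3 of N = 5).
Relative gaps: (218−84)/218 = 0.6147; (218−106)/218 = 0.5138; (218−116)/218 = 0.4679.
Squared: 0.3778; 0.2640; 0.2189.
Sum = 0.860702; P₂ = 0.860702 / 5 = 0.1721.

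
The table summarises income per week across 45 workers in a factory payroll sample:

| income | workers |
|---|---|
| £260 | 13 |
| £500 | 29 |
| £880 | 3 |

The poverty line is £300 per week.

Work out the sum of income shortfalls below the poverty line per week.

£520

Below the line: 13×£260 (q = 13 of N = 45).
Individual gaps: 13×(300−260) = 520.
Aggregate gap = £520.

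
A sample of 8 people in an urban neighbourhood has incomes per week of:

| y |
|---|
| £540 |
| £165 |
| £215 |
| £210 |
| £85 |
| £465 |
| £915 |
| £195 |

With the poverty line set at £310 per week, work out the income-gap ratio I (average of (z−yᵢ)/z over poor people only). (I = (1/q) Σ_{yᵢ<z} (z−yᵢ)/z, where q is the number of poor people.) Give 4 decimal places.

0.4387

Below z: £85, £165, £195, £210, £215 (q = 5 of N = 8).
Shortfall ratios (z−y)/z: 0.7258, 0.4677, 0.3710, 0.3226, 0.3065; sum = 2.193548.
The income-gap ratio divides by q (the poor only): 2.193548 / 5 = 0.4387.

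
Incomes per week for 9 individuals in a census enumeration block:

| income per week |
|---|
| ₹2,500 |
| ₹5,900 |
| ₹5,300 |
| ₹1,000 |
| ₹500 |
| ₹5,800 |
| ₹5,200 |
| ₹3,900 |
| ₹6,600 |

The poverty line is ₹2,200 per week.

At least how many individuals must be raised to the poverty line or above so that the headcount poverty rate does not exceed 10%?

2

2 of the 9 individuals are poor, so H = 2/9 = 0.222.
A headcount ratio of at most 10% allows at most ⌊0.10 × 9⌋ = 0 poor individuals.
So at least 2 − 0 = 2 must be lifted.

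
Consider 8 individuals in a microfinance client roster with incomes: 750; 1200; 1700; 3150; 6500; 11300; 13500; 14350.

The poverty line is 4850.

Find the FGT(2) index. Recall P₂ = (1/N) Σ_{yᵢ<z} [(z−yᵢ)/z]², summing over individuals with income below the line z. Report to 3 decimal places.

0.228

Incomes under z: 750, 1200, 1700, 3150 (q = 4 of N = 8).
Normalized shortfalls: (4850−750)/4850 = 0.8454; (4850−1200)/4850 = 0.7526; (4850−1700)/4850 = 0.6495; (4850−3150)/4850 = 0.3505.
Squared: 0.7146; 0.5664; 0.4218; 0.1229.
Sum = 1.825699; P₂ = 1.825699 / 8 = 0.228.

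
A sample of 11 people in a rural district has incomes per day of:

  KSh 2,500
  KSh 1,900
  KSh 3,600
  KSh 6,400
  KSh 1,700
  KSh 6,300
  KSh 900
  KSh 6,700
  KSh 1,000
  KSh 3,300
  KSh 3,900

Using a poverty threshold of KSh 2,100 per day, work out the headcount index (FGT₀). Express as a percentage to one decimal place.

4 of the 11 people have income below KSh 2,100.
H = 4/11 = 36.4%.

36.4%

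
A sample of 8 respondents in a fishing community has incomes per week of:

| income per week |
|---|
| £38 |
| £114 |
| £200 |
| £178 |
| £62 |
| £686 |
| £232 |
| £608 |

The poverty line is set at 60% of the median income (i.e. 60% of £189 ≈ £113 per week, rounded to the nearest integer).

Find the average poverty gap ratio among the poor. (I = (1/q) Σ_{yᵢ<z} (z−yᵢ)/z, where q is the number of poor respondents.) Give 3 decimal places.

Below z: £38, £62 (q = 2 of N = 8).
Shortfall ratios (z−y)/z: 0.6637, 0.4513; sum = 1.115044.
I averages over the q = 2 poor units only: 1.115044 / 2 = 0.558.

0.558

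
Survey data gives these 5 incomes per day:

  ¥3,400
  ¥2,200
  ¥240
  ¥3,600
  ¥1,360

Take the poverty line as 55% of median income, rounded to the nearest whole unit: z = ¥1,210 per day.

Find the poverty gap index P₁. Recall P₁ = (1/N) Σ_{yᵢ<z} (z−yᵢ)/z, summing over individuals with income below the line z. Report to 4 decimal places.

Below the line: ¥240 (q = 1 of N = 5).
Shortfall ratios: (1210−240)/1210 = 0.8017.
Σ = 0.801653. Dividing by the full population N = 5 gives P₁ = 0.1603.

0.1603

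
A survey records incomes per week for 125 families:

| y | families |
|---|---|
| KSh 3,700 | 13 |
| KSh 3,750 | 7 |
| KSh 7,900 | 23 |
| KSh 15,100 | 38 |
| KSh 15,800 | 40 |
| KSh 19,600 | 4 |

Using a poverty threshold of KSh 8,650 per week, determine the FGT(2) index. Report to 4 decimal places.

0.0534

Incomes under z: 13×KSh 3,700, 7×KSh 3,750, 23×KSh 7,900 (q = 43 of N = 125).
Normalized shortfalls: (8650−3700)/8650 = 0.5723 (×13); (8650−3750)/8650 = 0.5665 (×7); (8650−7900)/8650 = 0.0867 (×23).
Squared: 0.3275 (×13); 0.3209 (×7); 0.0075 (×23).
Sum = 6.676334; P₂ = 6.676334 / 125 = 0.0534.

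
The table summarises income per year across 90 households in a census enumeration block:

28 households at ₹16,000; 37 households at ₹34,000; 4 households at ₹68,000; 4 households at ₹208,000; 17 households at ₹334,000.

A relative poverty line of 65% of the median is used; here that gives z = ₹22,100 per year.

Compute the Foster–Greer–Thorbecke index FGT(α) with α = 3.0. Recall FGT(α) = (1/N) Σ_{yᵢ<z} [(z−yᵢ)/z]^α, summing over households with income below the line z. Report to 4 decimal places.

0.0065

Poor units: 28×₹16,000 (q = 28 of N = 90).
Normalized shortfalls: (22100−16000)/22100 = 0.2760 (×28).
Raised to α = 3.0: 0.02103 (×28).
Sum = 0.588804; FGT(3.0) = 0.588804 / 90 = 0.0065.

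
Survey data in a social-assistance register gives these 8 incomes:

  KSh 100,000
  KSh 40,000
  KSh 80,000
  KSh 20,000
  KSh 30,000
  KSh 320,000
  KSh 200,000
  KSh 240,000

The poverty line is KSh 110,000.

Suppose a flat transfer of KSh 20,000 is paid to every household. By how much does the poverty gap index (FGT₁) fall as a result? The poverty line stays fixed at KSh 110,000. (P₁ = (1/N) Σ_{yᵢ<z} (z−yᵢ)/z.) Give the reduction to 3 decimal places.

Before: below the line — KSh 20,000, KSh 30,000, KSh 40,000, KSh 80,000, KSh 100,000; poverty gap index (FGT₁) = 0.31818.
After the KSh 20,000 transfer: below the line — KSh 40,000, KSh 50,000, KSh 60,000, KSh 100,000; poverty gap index (FGT₁) = 0.21591.
Reduction = 0.31818 − 0.21591 = 0.102.

0.102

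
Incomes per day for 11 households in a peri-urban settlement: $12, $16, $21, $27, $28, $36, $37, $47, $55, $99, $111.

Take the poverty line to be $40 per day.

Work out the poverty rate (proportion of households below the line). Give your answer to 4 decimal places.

0.6364

7 of the 11 households have income below $40.
H = 7/11 = 0.6364.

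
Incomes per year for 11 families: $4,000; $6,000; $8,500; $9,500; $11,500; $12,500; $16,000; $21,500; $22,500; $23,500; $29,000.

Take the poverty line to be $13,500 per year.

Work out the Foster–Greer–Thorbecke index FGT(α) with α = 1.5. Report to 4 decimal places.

0.1335

Poor units: $4,000, $6,000, $8,500, $9,500, $11,500, $12,500 (q = 6 of N = 11).
Gap ratios (z−y)/z: (13500−4000)/13500 = 0.7037; (13500−6000)/13500 = 0.5556; (13500−8500)/13500 = 0.3704; (13500−9500)/13500 = 0.2963; (13500−11500)/13500 = 0.1481; (13500−12500)/13500 = 0.0741.
Raised to α = 1.5: 0.59032; 0.41409; 0.22540; 0.16128; 0.05702; 0.02016.
Sum = 1.468269; FGT(1.5) = 1.468269 / 11 = 0.1335.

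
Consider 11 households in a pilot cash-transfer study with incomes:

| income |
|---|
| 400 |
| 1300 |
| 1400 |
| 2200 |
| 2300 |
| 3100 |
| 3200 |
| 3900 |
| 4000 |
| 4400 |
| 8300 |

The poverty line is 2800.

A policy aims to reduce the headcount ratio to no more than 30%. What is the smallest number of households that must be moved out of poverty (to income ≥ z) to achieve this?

2

5 of the 11 households are poor, so H = 5/11 = 0.455.
A headcount ratio of at most 30% allows at most ⌊0.30 × 11⌋ = 3 poor households.
So at least 5 − 3 = 2 must be lifted.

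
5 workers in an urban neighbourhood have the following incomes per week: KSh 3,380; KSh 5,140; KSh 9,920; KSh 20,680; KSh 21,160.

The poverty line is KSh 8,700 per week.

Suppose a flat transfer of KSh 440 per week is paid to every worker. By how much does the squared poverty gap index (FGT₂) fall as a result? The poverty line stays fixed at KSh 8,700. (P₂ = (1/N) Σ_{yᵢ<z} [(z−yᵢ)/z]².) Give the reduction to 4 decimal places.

Before: below the line — KSh 3,380, KSh 5,140; squared poverty gap index (FGT₂) = 0.108273.
After the KSh 440 transfer: below the line — KSh 3,820, KSh 5,580; squared poverty gap index (FGT₂) = 0.088648.
Reduction = 0.108273 − 0.088648 = 0.0196.

0.0196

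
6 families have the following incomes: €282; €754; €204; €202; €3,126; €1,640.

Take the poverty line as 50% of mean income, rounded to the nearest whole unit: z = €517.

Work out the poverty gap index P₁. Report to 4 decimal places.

0.2782

Incomes under z: €202, €204, €282 (q = 3 of N = 6).
Relative gaps: (517−202)/517 = 0.6093; (517−204)/517 = 0.6054; (517−282)/517 = 0.4545.
Σ = 1.669246. Dividing by the full population N = 6 gives P₁ = 0.2782.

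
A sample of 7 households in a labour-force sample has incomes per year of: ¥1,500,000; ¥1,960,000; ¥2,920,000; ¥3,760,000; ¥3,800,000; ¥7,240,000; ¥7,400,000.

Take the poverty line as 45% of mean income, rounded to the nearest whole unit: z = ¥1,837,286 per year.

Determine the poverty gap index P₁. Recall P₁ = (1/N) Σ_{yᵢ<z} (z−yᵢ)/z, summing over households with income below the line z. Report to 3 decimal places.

Below the line: ¥1,500,000 (q = 1 of N = 7).
Gap ratios (z−y)/z: (1837286−1500000)/1837286 = 0.1836.
Σ = 0.183578. Dividing by the full population N = 7 gives P₁ = 0.026.

0.026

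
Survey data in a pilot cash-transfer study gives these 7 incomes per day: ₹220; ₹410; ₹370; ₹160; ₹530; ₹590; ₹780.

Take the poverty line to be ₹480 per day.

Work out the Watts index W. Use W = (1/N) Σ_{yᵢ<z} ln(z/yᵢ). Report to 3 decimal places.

0.328

Below the line: ₹160, ₹220, ₹370, ₹410 (q = 4 of N = 7).
ln(z/y) terms: ln(480/160) = 1.0986; ln(480/220) = 0.7802; ln(480/370) = 0.2603; ln(480/410) = 0.1576.
W = 2.296683 / 7 = 0.328.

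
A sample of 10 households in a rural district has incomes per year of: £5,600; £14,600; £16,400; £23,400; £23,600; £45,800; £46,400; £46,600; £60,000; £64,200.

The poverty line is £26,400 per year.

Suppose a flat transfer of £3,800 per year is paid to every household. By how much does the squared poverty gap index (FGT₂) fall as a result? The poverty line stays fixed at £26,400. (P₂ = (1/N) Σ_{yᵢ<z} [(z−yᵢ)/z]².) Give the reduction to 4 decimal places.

0.0427

Before: below the line — £5,600, £14,600, £16,400, £23,400, £23,600; squared poverty gap index (FGT₂) = 0.098818.
After the £3,800 transfer: below the line — £9,400, £18,400, £20,200; squared poverty gap index (FGT₂) = 0.056164.
Reduction = 0.098818 − 0.056164 = 0.0427.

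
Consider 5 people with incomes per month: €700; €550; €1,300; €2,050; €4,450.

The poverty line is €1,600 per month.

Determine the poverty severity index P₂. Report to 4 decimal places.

Below the line: €550, €700, €1,300 (q = 3 of N = 5).
Normalized shortfalls: (1600−550)/1600 = 0.6562; (1600−700)/1600 = 0.5625; (1600−1300)/1600 = 0.1875.
Squared: 0.4307; 0.3164; 0.0352.
Sum = 0.782227; P₂ = 0.782227 / 5 = 0.1564.

0.1564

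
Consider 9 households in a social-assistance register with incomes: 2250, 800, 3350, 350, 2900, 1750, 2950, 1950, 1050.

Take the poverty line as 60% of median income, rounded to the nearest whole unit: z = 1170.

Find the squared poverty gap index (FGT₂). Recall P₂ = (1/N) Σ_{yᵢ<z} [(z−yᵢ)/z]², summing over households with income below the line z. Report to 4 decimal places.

Incomes under z: 350, 800, 1050 (q = 3 of N = 9).
Normalized shortfalls: (1170−350)/1170 = 0.7009; (1170−800)/1170 = 0.3162; (1170−1050)/1170 = 0.1026.
Squared: 0.4912; 0.1000; 0.0105.
Sum = 0.601724; P₂ = 0.601724 / 9 = 0.0669.

0.0669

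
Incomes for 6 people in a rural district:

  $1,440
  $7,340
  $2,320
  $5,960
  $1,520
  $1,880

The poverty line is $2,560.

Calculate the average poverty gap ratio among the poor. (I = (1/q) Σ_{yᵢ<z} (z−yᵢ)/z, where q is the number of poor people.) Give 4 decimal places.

Below the line: $1,440, $1,520, $1,880, $2,320 (q = 4 of N = 6).
Relative gaps: 0.4375, 0.4062, 0.2656, 0.0938; sum = 1.203125.
I averages over the q = 4 poor units only: 1.203125 / 4 = 0.3008.

0.3008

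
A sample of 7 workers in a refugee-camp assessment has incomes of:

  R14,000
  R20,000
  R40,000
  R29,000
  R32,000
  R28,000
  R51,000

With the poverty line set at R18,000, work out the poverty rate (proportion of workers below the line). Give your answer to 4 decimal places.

0.1429

1 of the 7 workers have income below R18,000.
H = 1/7 = 0.1429.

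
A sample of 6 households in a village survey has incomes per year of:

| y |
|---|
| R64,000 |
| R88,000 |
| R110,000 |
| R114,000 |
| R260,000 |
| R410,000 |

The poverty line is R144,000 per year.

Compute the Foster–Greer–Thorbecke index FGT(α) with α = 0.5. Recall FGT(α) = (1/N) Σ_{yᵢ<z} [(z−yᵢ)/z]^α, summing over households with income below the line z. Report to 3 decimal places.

0.385

Below z: R64,000, R88,000, R110,000, R114,000 (q = 4 of N = 6).
Normalized shortfalls: (144000−64000)/144000 = 0.5556; (144000−88000)/144000 = 0.3889; (144000−110000)/144000 = 0.2361; (144000−114000)/144000 = 0.2083.
Raised to α = 0.5: 0.74536; 0.62361; 0.48591; 0.45644.
Sum = 2.311314; FGT(0.5) = 2.311314 / 6 = 0.385.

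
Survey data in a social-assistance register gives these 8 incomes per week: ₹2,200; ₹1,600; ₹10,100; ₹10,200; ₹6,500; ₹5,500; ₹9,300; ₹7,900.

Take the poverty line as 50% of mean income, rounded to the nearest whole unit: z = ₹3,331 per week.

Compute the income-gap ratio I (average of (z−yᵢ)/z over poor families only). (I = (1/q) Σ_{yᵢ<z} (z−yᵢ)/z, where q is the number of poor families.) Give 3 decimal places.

Below the line: ₹1,600, ₹2,200 (q = 2 of N = 8).
Shortfall ratios (z−y)/z: 0.5197, 0.3395; sum = 0.859201.
The income-gap ratio divides by q (the poor only): 0.859201 / 2 = 0.430.

0.430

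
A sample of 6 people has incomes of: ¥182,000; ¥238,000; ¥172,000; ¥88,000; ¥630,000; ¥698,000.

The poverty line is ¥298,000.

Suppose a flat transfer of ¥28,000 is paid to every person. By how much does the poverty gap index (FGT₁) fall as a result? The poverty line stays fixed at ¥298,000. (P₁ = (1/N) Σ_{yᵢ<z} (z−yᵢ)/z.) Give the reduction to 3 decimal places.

0.063

Before: below the line — ¥88,000, ¥172,000, ¥182,000, ¥238,000; poverty gap index (FGT₁) = 0.28635.
After the ¥28,000 transfer: below the line — ¥116,000, ¥200,000, ¥210,000, ¥266,000; poverty gap index (FGT₁) = 0.22371.
Reduction = 0.28635 − 0.22371 = 0.063.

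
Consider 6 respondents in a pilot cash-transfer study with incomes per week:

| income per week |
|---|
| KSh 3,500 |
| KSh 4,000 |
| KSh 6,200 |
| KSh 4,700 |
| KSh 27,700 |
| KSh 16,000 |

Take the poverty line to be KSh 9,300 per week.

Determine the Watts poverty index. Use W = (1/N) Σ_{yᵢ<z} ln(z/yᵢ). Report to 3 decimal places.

Incomes under z: KSh 3,500, KSh 4,000, KSh 4,700, KSh 6,200 (q = 4 of N = 6).
Log shortfalls: ln(9300/3500) = 0.9773; ln(9300/4000) = 0.8437; ln(9300/4700) = 0.6825; ln(9300/6200) = 0.4055.
W = 2.908888 / 6 = 0.485.

0.485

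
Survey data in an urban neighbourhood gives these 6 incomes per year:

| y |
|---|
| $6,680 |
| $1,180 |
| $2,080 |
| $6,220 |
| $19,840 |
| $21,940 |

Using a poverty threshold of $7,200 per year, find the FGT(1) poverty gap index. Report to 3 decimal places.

Below z: $1,180, $2,080, $6,220, $6,680 (q = 4 of N = 6).
Gap ratios (z−y)/z: (7200−1180)/7200 = 0.8361; (7200−2080)/7200 = 0.7111; (7200−6220)/7200 = 0.1361; (7200−6680)/7200 = 0.0722.
Sum of shortfalls = 1.755556; P₁ averages over all N: 1.755556 / 6 = 0.293.

0.293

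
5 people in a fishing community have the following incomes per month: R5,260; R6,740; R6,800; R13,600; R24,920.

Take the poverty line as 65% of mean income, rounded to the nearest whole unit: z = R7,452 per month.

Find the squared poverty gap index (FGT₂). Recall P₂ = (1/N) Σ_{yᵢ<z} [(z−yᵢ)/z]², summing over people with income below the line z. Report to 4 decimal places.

Below z: R5,260, R6,740, R6,800 (q = 3 of N = 5).
Shortfall ratios: (7452−5260)/7452 = 0.2941; (7452−6740)/7452 = 0.0955; (7452−6800)/7452 = 0.0875.
Squared: 0.0865; 0.0091; 0.0077.
Sum = 0.103308; P₂ = 0.103308 / 5 = 0.0207.

0.0207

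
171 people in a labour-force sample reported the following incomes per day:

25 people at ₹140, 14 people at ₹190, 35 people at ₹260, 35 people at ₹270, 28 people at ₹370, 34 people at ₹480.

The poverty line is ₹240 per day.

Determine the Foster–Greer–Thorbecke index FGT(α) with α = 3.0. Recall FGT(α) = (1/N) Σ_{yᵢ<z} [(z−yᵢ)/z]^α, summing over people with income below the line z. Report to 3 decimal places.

0.011

Below z: 25×₹140, 14×₹190 (q = 39 of N = 171).
Normalized shortfalls: (240−140)/240 = 0.4167 (×25); (240−190)/240 = 0.2083 (×14).
Raised to α = 3.0: 0.07234 (×25); 0.00904 (×14).
Sum = 1.935041; FGT(3.0) = 1.935041 / 171 = 0.011.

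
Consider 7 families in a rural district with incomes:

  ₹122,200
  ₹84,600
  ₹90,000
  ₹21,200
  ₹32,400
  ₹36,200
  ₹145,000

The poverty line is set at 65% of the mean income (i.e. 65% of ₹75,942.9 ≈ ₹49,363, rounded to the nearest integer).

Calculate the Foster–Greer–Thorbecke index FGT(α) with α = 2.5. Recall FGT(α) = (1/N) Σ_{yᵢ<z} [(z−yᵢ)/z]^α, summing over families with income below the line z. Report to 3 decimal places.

Below z: ₹21,200, ₹32,400, ₹36,200 (q = 3 of N = 7).
Shortfall ratios: (49363−21200)/49363 = 0.5705; (49363−32400)/49363 = 0.3436; (49363−36200)/49363 = 0.2667.
Raised to α = 2.5: 0.24586; 0.06922; 0.03672.
Sum = 0.351805; FGT(2.5) = 0.351805 / 7 = 0.050.

0.050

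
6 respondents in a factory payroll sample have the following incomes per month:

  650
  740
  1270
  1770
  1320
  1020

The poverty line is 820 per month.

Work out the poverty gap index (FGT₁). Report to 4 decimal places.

0.0508

Below z: 650, 740 (q = 2 of N = 6).
Normalized shortfalls: (820−650)/820 = 0.2073; (820−740)/820 = 0.0976.
Sum of shortfalls = 0.304878; P₁ averages over all N: 0.304878 / 6 = 0.0508.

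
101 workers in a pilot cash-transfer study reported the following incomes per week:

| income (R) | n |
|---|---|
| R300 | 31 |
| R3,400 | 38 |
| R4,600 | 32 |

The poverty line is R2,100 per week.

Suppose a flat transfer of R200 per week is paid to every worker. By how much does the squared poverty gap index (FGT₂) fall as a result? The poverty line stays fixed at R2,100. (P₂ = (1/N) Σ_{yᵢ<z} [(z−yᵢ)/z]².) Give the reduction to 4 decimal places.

0.0473

Before: below the line — 31×R300; squared poverty gap index (FGT₂) = 0.225500.
After the R200 transfer: below the line — 31×R500; squared poverty gap index (FGT₂) = 0.178173.
Reduction = 0.225500 − 0.178173 = 0.0473.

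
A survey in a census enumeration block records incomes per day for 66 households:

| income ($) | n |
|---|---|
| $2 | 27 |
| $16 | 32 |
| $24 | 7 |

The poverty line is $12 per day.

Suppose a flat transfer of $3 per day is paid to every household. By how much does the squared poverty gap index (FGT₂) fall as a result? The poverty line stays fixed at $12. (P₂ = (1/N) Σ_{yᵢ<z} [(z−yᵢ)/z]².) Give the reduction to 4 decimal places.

0.1449

Before: below the line — 27×$2; squared poverty gap index (FGT₂) = 0.284091.
After the $3 transfer: below the line — 27×$5; squared poverty gap index (FGT₂) = 0.139205.
Reduction = 0.284091 − 0.139205 = 0.1449.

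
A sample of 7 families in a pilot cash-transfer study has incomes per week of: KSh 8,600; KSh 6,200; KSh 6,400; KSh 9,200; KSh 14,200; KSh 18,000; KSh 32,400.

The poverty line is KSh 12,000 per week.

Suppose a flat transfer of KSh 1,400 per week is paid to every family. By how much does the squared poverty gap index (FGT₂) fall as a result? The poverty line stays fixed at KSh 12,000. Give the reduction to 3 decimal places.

0.041

Before: below the line — KSh 6,200, KSh 6,400, KSh 8,600, KSh 9,200; squared poverty gap index (FGT₂) = 0.08373.
After the KSh 1,400 transfer: below the line — KSh 7,600, KSh 7,800, KSh 10,000, KSh 10,600; squared poverty gap index (FGT₂) = 0.04262.
Reduction = 0.08373 − 0.04262 = 0.041.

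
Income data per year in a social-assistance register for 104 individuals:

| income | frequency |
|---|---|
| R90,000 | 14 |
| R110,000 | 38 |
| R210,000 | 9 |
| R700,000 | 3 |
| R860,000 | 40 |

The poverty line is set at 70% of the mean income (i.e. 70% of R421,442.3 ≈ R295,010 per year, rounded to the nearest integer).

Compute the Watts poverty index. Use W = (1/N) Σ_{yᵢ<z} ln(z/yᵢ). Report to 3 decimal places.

0.550

Poor units: 14×R90,000, 38×R110,000, 9×R210,000 (q = 61 of N = 104).
Log shortfalls: ln(295010/90000) = 1.1872 (×14); ln(295010/110000) = 0.9865 (×38); ln(295010/210000) = 0.3399 (×9).
W = 57.168007 / 104 = 0.550.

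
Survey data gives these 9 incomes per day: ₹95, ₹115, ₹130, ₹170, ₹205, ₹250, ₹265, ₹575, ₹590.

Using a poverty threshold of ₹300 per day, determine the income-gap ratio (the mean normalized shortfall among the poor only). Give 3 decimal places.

Below z: ₹95, ₹115, ₹130, ₹170, ₹205, ₹250, ₹265 (q = 7 of N = 9).
Shortfall ratios (z−y)/z: 0.6833, 0.6167, 0.5667, 0.4333, 0.3167, 0.1667, 0.1167; sum = 2.900000.
The income-gap ratio divides by q (the poor only): 2.900000 / 7 = 0.414.

0.414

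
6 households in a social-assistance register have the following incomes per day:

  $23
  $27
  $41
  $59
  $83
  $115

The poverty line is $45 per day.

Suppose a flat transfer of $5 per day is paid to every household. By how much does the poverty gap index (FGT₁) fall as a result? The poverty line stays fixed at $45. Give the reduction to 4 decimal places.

Before: below the line — $23, $27, $41; poverty gap index (FGT₁) = 0.162963.
After the $5 transfer: below the line — $28, $32; poverty gap index (FGT₁) = 0.111111.
Reduction = 0.162963 − 0.111111 = 0.0519.

0.0519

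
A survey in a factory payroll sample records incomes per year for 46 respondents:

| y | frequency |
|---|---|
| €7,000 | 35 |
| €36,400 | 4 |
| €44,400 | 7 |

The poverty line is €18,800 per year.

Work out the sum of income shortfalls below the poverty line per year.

Below the line: 35×€7,000 (q = 35 of N = 46).
Individual gaps: 35×(18800−7000) = 413000.
Aggregate gap = €413,000.

€413,000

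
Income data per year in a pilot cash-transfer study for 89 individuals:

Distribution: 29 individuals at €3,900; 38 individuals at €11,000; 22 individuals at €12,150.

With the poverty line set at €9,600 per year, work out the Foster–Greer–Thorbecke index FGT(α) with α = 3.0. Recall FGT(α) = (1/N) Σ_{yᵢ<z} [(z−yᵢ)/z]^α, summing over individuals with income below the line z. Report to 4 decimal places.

Below the line: 29×€3,900 (q = 29 of N = 89).
Shortfall ratios: (9600−3900)/9600 = 0.5938 (×29).
Raised to α = 3.0: 0.20932 (×29).
Sum = 6.070282; FGT(3.0) = 6.070282 / 89 = 0.0682.

0.0682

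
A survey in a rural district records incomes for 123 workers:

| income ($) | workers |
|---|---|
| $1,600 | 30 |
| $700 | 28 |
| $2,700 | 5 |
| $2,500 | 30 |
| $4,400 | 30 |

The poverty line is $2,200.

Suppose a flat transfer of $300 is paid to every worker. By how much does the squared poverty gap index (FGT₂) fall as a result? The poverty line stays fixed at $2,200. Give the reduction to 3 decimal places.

0.052

Before: below the line — 28×$700, 30×$1,600; squared poverty gap index (FGT₂) = 0.12397.
After the $300 transfer: below the line — 28×$1,000, 30×$1,900; squared poverty gap index (FGT₂) = 0.07226.
Reduction = 0.12397 − 0.07226 = 0.052.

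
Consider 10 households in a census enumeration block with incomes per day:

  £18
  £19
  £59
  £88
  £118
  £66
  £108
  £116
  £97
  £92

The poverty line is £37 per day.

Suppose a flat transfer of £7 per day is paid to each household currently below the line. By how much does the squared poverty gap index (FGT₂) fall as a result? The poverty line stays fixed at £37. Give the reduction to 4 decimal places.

Before: below the line — £18, £19; squared poverty gap index (FGT₂) = 0.050037.
After the £7 transfer: below the line — £25, £26; squared poverty gap index (FGT₂) = 0.019357.
Reduction = 0.050037 − 0.019357 = 0.0307.

0.0307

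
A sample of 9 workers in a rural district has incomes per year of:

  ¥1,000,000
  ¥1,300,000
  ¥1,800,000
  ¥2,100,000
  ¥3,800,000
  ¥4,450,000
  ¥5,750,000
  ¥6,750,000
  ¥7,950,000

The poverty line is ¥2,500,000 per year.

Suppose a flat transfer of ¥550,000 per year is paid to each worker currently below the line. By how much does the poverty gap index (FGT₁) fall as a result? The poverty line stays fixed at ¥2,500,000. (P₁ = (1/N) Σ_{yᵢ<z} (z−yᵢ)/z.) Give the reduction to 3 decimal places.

Before: below the line — ¥1,000,000, ¥1,300,000, ¥1,800,000, ¥2,100,000; poverty gap index (FGT₁) = 0.16889.
After the ¥550,000 transfer: below the line — ¥1,550,000, ¥1,850,000, ¥2,350,000; poverty gap index (FGT₁) = 0.07778.
Reduction = 0.16889 − 0.07778 = 0.091.

0.091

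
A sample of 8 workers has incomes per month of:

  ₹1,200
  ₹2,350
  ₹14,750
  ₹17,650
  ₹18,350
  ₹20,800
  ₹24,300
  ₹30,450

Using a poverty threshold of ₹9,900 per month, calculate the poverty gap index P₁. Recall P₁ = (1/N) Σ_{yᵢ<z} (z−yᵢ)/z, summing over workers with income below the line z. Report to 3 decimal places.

0.205

Below the line: ₹1,200, ₹2,350 (q = 2 of N = 8).
Normalized shortfalls: (9900−1200)/9900 = 0.8788; (9900−2350)/9900 = 0.7626.
Sum of shortfalls = 1.641414; P₁ averages over all N: 1.641414 / 8 = 0.205.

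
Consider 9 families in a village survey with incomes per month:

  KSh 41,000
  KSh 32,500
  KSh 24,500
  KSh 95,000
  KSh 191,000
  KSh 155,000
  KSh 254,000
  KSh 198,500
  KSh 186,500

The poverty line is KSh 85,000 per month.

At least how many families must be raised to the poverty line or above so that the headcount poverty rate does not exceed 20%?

2

Currently q = 3 of N = 9 are below the line (H = 0.333).
A headcount ratio of at most 20% allows at most ⌊0.20 × 9⌋ = 1 poor families.
So at least 3 − 1 = 2 must be lifted.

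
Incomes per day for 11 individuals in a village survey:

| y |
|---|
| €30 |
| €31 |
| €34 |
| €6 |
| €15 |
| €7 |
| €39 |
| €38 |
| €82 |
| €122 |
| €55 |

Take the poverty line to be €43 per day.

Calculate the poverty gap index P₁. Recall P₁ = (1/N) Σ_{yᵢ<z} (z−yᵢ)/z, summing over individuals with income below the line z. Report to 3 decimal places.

Poor units: €6, €7, €15, €30, €31, €34, €38, €39 (q = 8 of N = 11).
Gap ratios (z−y)/z: (43−6)/43 = 0.8605; (43−7)/43 = 0.8372; (43−15)/43 = 0.6512; (43−30)/43 = 0.3023; (43−31)/43 = 0.2791; (43−34)/43 = 0.2093; (43−38)/43 = 0.1163; (43−39)/43 = 0.0930.
Σ = 3.348837. Dividing by the full population N = 11 gives P₁ = 0.304.

0.304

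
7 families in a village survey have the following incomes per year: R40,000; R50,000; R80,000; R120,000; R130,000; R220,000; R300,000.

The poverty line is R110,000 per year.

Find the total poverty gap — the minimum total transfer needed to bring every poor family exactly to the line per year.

R160,000

Incomes under z: R40,000, R50,000, R80,000 (q = 3 of N = 7).
Individual gaps: 110000−40000 = 70000; 110000−50000 = 60000; 110000−80000 = 30000.
Aggregate gap = R160,000.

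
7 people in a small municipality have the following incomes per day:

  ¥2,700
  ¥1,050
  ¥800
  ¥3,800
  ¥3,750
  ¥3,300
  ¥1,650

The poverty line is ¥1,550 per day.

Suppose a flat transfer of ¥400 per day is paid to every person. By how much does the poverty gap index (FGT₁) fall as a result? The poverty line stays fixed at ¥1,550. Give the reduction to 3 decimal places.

Before: below the line — ¥800, ¥1,050; poverty gap index (FGT₁) = 0.11521.
After the ¥400 transfer: below the line — ¥1,200, ¥1,450; poverty gap index (FGT₁) = 0.04147.
Reduction = 0.11521 − 0.04147 = 0.074.

0.074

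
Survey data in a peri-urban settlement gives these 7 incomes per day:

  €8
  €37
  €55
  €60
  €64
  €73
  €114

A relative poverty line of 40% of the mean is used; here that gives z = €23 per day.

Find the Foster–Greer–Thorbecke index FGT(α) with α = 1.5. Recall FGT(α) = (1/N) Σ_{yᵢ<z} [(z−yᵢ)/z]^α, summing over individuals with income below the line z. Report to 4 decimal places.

0.0752

Incomes under z: €8 (q = 1 of N = 7).
Gap ratios (z−y)/z: (23−8)/23 = 0.6522.
Raised to α = 1.5: 0.52668.
Sum = 0.526678; FGT(1.5) = 0.526678 / 7 = 0.0752.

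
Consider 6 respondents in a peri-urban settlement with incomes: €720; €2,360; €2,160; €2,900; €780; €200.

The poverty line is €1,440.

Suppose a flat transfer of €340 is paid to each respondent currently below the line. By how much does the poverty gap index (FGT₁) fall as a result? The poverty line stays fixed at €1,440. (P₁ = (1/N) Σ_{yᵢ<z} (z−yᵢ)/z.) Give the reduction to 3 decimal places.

Before: below the line — €200, €720, €780; poverty gap index (FGT₁) = 0.30324.
After the €340 transfer: below the line — €540, €1,060, €1,120; poverty gap index (FGT₁) = 0.18519.
Reduction = 0.30324 − 0.18519 = 0.118.

0.118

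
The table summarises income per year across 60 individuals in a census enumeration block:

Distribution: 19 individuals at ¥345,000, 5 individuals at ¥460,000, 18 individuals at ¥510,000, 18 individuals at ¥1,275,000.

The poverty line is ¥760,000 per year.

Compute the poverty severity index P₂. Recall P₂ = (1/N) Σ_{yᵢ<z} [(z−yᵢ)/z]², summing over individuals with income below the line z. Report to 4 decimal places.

Below the line: 19×¥345,000, 5×¥460,000, 18×¥510,000 (q = 42 of N = 60).
Relative gaps: (760000−345000)/760000 = 0.5461 (×19); (760000−460000)/760000 = 0.3947 (×5); (760000−510000)/760000 = 0.3289 (×18).
Squared: 0.2982 (×19); 0.1558 (×5); 0.1082 (×18).
Sum = 8.392097; P₂ = 8.392097 / 60 = 0.1399.

0.1399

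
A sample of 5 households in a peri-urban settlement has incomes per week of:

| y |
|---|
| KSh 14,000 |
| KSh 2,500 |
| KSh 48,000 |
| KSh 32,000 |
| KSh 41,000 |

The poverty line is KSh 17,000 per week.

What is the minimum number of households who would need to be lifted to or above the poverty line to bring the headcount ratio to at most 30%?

Currently q = 2 of N = 5 are below the line (H = 0.400).
A headcount ratio of at most 30% allows at most ⌊0.30 × 5⌋ = 1 poor households.
So at least 2 − 1 = 1 must be lifted.

1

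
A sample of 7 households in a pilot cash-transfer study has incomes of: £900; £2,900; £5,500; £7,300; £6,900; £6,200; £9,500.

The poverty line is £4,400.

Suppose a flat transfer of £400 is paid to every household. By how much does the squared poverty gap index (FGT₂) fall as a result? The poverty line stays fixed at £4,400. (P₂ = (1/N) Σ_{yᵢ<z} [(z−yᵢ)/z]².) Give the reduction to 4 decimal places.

Before: below the line — £900, £2,900; squared poverty gap index (FGT₂) = 0.106995.
After the £400 transfer: below the line — £1,300, £3,300; squared poverty gap index (FGT₂) = 0.079841.
Reduction = 0.106995 − 0.079841 = 0.0272.

0.0272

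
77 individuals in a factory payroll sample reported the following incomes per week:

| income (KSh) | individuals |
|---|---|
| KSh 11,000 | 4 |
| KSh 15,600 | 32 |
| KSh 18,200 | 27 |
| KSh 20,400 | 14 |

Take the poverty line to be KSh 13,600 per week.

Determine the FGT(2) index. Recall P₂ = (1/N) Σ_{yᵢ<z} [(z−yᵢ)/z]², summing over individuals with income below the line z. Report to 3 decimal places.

0.002

Poor units: 4×KSh 11,000 (q = 4 of N = 77).
Gap ratios (z−y)/z: (13600−11000)/13600 = 0.1912 (×4).
Squared: 0.0365 (×4).
Sum = 0.146194; P₂ = 0.146194 / 77 = 0.002.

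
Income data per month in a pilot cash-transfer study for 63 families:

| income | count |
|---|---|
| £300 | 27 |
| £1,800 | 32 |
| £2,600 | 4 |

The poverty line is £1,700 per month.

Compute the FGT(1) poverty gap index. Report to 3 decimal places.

Below z: 27×£300 (q = 27 of N = 63).
Shortfall ratios: (1700−300)/1700 = 0.8235 (×27).
Sum of shortfalls = 22.235294; P₁ averages over all N: 22.235294 / 63 = 0.353.

0.353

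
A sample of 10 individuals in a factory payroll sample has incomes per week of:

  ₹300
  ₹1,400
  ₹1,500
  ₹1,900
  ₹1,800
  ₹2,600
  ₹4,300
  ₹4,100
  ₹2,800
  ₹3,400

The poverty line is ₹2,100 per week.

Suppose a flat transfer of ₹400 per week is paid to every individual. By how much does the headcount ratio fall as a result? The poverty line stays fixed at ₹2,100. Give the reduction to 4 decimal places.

Before: below the line — ₹300, ₹1,400, ₹1,500, ₹1,800, ₹1,900; headcount ratio = 0.500000.
After the ₹400 transfer: below the line — ₹700, ₹1,800, ₹1,900; headcount ratio = 0.300000.
Reduction = 0.500000 − 0.300000 = 0.2000.

0.2000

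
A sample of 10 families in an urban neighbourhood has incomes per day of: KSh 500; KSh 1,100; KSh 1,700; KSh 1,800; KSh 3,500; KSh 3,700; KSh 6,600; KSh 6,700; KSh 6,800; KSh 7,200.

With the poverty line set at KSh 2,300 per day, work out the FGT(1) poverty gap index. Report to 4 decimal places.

Poor units: KSh 500, KSh 1,100, KSh 1,700, KSh 1,800 (q = 4 of N = 10).
Relative gaps: (2300−500)/2300 = 0.7826; (2300−1100)/2300 = 0.5217; (2300−1700)/2300 = 0.2609; (2300−1800)/2300 = 0.2174.
Σ = 1.782609. Dividing by the full population N = 10 gives P₁ = 0.1783.

0.1783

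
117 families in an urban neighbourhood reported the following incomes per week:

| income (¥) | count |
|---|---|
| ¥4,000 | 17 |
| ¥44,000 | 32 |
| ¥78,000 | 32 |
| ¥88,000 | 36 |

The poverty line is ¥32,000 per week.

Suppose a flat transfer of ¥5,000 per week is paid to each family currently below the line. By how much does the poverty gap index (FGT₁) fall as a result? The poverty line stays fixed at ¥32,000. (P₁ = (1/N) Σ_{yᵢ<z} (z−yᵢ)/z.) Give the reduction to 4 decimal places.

0.0227

Before: below the line — 17×¥4,000; poverty gap index (FGT₁) = 0.127137.
After the ¥5,000 transfer: below the line — 17×¥9,000; poverty gap index (FGT₁) = 0.104434.
Reduction = 0.127137 − 0.104434 = 0.0227.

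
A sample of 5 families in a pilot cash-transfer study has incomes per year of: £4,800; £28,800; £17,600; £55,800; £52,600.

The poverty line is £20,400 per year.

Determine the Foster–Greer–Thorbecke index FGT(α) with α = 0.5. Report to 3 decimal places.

Poor units: £4,800, £17,600 (q = 2 of N = 5).
Gap ratios (z−y)/z: (20400−4800)/20400 = 0.7647; (20400−17600)/20400 = 0.1373.
Raised to α = 0.5: 0.87447; 0.37048.
Sum = 1.244954; FGT(0.5) = 1.244954 / 5 = 0.249.

0.249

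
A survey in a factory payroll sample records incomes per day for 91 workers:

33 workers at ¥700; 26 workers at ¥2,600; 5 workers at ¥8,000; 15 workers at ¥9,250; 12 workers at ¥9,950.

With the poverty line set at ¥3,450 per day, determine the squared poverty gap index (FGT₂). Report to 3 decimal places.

0.248

Below z: 33×¥700, 26×¥2,600 (q = 59 of N = 91).
Shortfall ratios: (3450−700)/3450 = 0.7971 (×33); (3450−2600)/3450 = 0.2464 (×26).
Squared: 0.6354 (×33); 0.0607 (×26).
Sum = 22.545474; P₂ = 22.545474 / 91 = 0.248.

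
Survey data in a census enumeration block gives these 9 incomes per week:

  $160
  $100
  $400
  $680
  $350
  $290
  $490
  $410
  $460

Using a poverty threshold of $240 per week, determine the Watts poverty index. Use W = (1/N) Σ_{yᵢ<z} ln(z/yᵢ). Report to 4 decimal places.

Incomes under z: $100, $160 (q = 2 of N = 9).
ln(z/y) terms: ln(240/100) = 0.8755; ln(240/160) = 0.4055.
W = 1.280934 / 9 = 0.1423.

0.1423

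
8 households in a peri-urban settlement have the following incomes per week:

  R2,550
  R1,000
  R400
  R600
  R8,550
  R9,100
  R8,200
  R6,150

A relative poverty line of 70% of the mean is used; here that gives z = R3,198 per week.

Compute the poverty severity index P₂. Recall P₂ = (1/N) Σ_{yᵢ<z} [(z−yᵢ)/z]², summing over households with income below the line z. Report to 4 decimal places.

Incomes under z: R400, R600, R1,000, R2,550 (q = 4 of N = 8).
Relative gaps: (3198−400)/3198 = 0.8749; (3198−600)/3198 = 0.8124; (3198−1000)/3198 = 0.6873; (3198−2550)/3198 = 0.2026.
Squared: 0.7655; 0.6600; 0.4724; 0.0411.
Sum = 1.938899; P₂ = 1.938899 / 8 = 0.2424.

0.2424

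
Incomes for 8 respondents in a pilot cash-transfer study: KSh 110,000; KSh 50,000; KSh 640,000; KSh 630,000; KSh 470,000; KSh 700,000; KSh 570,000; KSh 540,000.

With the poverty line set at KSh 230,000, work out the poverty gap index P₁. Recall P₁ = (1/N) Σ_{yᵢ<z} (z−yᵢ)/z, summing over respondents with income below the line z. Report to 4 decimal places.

Poor units: KSh 50,000, KSh 110,000 (q = 2 of N = 8).
Shortfall ratios: (230000−50000)/230000 = 0.7826; (230000−110000)/230000 = 0.5217.
Σ = 1.304348. Dividing by the full population N = 8 gives P₁ = 0.1630.

0.1630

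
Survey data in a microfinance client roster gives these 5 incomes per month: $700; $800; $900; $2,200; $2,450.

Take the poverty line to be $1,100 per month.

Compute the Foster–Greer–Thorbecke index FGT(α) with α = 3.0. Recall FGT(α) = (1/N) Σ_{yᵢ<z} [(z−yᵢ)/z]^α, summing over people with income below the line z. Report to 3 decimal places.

0.015

Incomes under z: $700, $800, $900 (q = 3 of N = 5).
Relative gaps: (1100−700)/1100 = 0.3636; (1100−800)/1100 = 0.2727; (1100−900)/1100 = 0.1818.
Raised to α = 3.0: 0.04808; 0.02029; 0.00601.
Sum = 0.074380; FGT(3.0) = 0.074380 / 5 = 0.015.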